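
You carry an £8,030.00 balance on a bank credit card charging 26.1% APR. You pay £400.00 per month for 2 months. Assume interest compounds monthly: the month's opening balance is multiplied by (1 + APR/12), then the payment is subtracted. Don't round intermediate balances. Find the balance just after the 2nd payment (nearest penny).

Monthly rate r = 26.1%/12 = 2.175% = 0.02175.
Each month: B ← B·(1+r) − £400.00.
Month 1: interest £174.65; balance after payment £7,804.65.
Month 2: interest £169.75; balance after payment £7,574.40.

£7,574.40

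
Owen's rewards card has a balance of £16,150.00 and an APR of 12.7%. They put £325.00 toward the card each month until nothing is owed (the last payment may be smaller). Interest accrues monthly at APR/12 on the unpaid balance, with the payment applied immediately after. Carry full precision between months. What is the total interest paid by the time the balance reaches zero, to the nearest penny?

£6,890.91

Monthly rate r = 12.7%/12 = 1.05833% = 0.0105833.
Payoff takes n = ⌈−ln(1 − rB₀/P)/ln(1+r)⌉ = ⌈70.895⌉ = 71 payments; the last is £290.91.
Total paid = 70·£325.00 + £290.91 = £23,040.91.
Total interest = total paid − principal = £23,040.91 − £16,150.00 = £6,890.91.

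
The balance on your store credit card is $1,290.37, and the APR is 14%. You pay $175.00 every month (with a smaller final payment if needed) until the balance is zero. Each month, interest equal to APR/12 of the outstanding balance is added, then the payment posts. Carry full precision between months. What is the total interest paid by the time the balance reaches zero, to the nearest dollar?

Monthly rate r = 14%/12 = 1.16667% = 0.0116667.
Payoff takes n = ⌈−ln(1 − rB₀/P)/ln(1+r)⌉ = ⌈7.755⌉ = 8 payments; the last is $132.32.
Total paid = 7·$175.00 + $132.32 = $1,357.32.
Total interest = total paid − principal = $1,357.32 − $1,290.37 = $66.95.

$67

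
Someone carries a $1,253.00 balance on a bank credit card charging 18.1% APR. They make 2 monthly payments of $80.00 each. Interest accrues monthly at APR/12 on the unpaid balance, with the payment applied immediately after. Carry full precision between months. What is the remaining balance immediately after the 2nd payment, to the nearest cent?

$1,129.88

Monthly rate r = 18.1%/12 = 1.50833% = 0.0150833.
Each month: B ← B·(1+r) − $80.00.
Month 1: interest $18.90; balance after payment $1,191.90.
Month 2: interest $17.98; balance after payment $1,129.88.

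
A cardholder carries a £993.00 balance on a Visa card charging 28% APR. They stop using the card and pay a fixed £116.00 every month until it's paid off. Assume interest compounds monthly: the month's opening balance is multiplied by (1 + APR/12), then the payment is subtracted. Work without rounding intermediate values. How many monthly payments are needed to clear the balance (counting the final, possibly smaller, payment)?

Monthly rate r = 28%/12 = 2.33333% = 0.0233333.
Recurrence: B ← B·(1+r) − £116.00.
Month 1: interest £23.17; balance after payment £900.17.
Month 2: interest £21.00; balance after payment £805.17.
Closed form: n = −ln(1 − rB₀/P)/ln(1+r) = −ln(0.80026)/ln(1.02333) ≈ 9.660, so the balance reaches zero during payment 10.

10 months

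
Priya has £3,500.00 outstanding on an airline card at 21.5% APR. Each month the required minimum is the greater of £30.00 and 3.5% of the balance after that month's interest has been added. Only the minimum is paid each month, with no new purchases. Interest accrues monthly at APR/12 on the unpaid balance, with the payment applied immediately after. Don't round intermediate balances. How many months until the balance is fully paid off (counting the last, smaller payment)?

Monthly rate r = 21.5%/12 = 1.79167% = 0.0179167.
While 3.5% of the post-interest balance exceeds £30.00, each month B ← (B·(1+r))·(1 − 0.035), i.e. B shrinks by the factor (1+r)·0.965 = 0.98229.
This holds for months 1–80. Entering month 81 the balance is £837.98; 3.5% of the post-interest balance is now below £30.00, so the flat £30.00 minimum applies from here.
From month 81 a fixed £30.00 at rate r clears £837.98 in 40 more payments. Total: 80 + 40 = 120 months.

120 months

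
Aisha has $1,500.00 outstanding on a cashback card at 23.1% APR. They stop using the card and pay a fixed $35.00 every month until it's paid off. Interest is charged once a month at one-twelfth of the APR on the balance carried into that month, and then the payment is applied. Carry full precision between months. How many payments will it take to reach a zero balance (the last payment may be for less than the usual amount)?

92 payments

Monthly rate r = 23.1%/12 = 1.925% = 0.01925.
Recurrence: B ← B·(1+r) − $35.00.
Month 1: interest $28.88; balance after payment $1,493.88.
Month 2: interest $28.76; balance after payment $1,487.63.
Closed form: n = −ln(1 − rB₀/P)/ln(1+r) = −ln(0.175)/ln(1.01925) ≈ 91.413, so the balance reaches zero during payment 92.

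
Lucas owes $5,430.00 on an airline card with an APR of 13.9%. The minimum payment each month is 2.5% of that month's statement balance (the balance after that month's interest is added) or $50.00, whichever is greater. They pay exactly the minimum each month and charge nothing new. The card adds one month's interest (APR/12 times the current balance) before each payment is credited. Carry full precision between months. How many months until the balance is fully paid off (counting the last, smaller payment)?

Monthly rate r = 13.9%/12 = 1.15833% = 0.0115833.
While 2.5% of the post-interest balance exceeds $50.00, each month B ← (B·(1+r))·(1 − 0.025), i.e. B shrinks by the factor (1+r)·0.975 = 0.98629.
This holds for months 1–74. Entering month 75 the balance is $1,955.53; 2.5% of the post-interest balance is now below $50.00, so the flat $50.00 minimum applies from here.
From month 75 a fixed $50.00 at rate r clears $1,955.53 in 53 more payments. Total: 74 + 53 = 127 months.

127 months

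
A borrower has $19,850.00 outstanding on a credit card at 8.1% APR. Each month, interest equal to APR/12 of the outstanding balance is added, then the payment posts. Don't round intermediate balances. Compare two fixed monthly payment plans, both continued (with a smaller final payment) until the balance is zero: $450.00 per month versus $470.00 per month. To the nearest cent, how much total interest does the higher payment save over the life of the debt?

Monthly rate r = 8.1%/12 = 0.675% = 0.00675.
At $450.00/mo: n = ⌈−ln(1 − rB₀/P)/ln(1+r)⌉ = 53 payments (last $244.20); total interest = total paid − $19,850.00 = $3,794.20.
At $470.00/mo: 50 payments (last $415.55); total interest $3,595.55.
Interest saved = $3,794.20 − $3,595.55 = $198.65.

$198.65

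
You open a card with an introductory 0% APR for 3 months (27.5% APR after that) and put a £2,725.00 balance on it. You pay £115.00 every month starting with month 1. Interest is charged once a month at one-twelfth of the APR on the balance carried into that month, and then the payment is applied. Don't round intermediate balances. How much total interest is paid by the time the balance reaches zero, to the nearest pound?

Promo months 1–3 at r₀ = 0%/12 = 0; months 4+ at r₁ = 27.5%/12 = 0.0229167.
After month 3 (no interest yet): B = £2,725.00 − 3·£115.00 = £2,380.00.
Then at r₁ with £115.00/mo: n₂ = −ln(1 − r₁·B/P)/ln(1+r₁) ≈ 28.38 → 29 more payments.
Total paid = 31·£115.00 + £43.72 = £3,608.72; interest = £3,608.72 − £2,725.00 = £883.72.

£884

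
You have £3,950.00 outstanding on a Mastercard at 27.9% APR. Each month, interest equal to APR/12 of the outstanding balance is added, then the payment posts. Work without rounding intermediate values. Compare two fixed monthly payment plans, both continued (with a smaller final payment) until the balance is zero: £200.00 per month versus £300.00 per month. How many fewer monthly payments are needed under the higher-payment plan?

Monthly rate r = 27.9%/12 = 2.325% = 0.02325.
At £200.00/mo: n = ⌈−ln(1 − rB₀/P)/ln(1+r)⌉ = 27 payments (last £149.26); total interest = total paid − £3,950.00 = £1,399.26.
At £300.00/mo: 16 payments (last £270.57); total interest £820.57.
Payments saved = 27 − 16 = 11.

11 fewer payments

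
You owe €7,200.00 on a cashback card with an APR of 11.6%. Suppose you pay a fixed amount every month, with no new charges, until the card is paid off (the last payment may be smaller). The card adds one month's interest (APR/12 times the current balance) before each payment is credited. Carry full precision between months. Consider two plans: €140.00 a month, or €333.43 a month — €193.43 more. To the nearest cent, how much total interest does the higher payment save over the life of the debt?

€1,889.32

Monthly rate r = 11.6%/12 = 0.966667% = 0.00966667.
At €140.00/mo: n = ⌈−ln(1 − rB₀/P)/ln(1+r)⌉ = 72 payments (last €64.37); total interest = total paid − €7,200.00 = €2,804.37.
At €333.43/mo: 25 payments (last €112.73); total interest €915.05.
Interest saved = €2,804.37 − €915.05 = €1,889.32.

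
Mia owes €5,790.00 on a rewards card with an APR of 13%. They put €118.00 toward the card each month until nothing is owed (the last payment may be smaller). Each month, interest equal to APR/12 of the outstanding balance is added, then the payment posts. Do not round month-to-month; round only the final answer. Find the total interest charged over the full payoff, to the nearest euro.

€2,515

Monthly rate r = 13%/12 = 1.08333% = 0.0108333.
Payoff takes n = ⌈−ln(1 − rB₀/P)/ln(1+r)⌉ = ⌈70.381⌉ = 71 payments; the last is €45.15.
Total paid = 70·€118.00 + €45.15 = €8,305.15.
Total interest = total paid − principal = €8,305.15 − €5,790.00 = €2,515.15.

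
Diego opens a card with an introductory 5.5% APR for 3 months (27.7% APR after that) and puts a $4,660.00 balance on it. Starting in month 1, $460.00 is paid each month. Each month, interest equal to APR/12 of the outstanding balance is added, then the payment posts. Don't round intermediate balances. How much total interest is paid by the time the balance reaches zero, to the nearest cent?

Promo months 1–3 at r₀ = 5.5%/12 = 0.00458333; months 4+ at r₁ = 27.7%/12 = 0.0230833.
After month 3: iterate B ← B·(1+r₀) − $460.00 for 3 months → $3,338.03.
Then at r₁ with $460.00/mo: n₂ = −ln(1 − r₁·B/P)/ln(1+r₁) ≈ 8.03 → 9 more payments.
Total paid = 11·$460.00 + $15.53 = $5,075.53; interest = $5,075.53 − $4,660.00 = $415.53.

$415.53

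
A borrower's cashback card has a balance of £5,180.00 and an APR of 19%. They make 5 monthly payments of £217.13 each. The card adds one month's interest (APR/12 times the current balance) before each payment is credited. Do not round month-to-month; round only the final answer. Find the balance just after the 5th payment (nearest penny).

£4,482.70

Monthly rate r = 19%/12 = 1.58333% = 0.0158333.
Each month: B ← B·(1+r) − £217.13.
Month 1: interest £82.02; balance after payment £5,044.89.
Month 2: interest £79.88; balance after payment £4,907.63.
Month 3: interest £77.70; balance after payment £4,768.21.
Month 4: interest £75.50; balance after payment £4,626.57.
Month 5: interest £73.25; balance after payment £4,482.70.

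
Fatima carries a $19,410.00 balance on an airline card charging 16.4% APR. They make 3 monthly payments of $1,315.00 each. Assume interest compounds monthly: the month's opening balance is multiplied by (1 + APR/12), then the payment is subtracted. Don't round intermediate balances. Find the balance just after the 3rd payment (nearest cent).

Monthly rate r = 16.4%/12 = 1.36667% = 0.0136667.
Each month: B ← B·(1+r) − $1,315.00.
Month 1: interest $265.27; balance after payment $18,360.27.
Month 2: interest $250.92; balance after payment $17,296.19.
Month 3: interest $236.38; balance after payment $16,217.58.

$16,217.58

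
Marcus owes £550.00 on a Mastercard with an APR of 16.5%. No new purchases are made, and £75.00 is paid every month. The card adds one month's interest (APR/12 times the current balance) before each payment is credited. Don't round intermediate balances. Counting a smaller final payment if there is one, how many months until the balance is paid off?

8 months

Monthly rate r = 16.5%/12 = 1.375% = 0.01375.
Recurrence: B ← B·(1+r) − £75.00.
Month 1: interest £7.56; balance after payment £482.56.
Month 2: interest £6.64; balance after payment £414.20.
Closed form: n = −ln(1 − rB₀/P)/ln(1+r) = −ln(0.89917)/ln(1.01375) ≈ 7.783, so the balance reaches zero during payment 8.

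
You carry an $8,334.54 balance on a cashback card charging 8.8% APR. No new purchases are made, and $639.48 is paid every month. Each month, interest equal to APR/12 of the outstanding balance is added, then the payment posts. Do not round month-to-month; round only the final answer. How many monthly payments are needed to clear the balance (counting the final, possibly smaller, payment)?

Monthly rate r = 8.8%/12 = 0.733333% = 0.00733333.
Recurrence: B ← B·(1+r) − $639.48.
Month 1: interest $61.12; balance after payment $7,756.18.
Month 2: interest $56.88; balance after payment $7,173.58.
Closed form: n = −ln(1 − rB₀/P)/ln(1+r) = −ln(0.90442)/ln(1.00733) ≈ 13.749, so the balance reaches zero during payment 14.

14 months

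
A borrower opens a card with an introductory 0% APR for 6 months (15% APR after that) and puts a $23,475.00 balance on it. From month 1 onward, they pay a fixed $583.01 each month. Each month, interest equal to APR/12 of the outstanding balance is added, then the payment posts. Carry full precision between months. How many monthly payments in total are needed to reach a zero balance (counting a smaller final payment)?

Promo months 1–6 at r₀ = 0%/12 = 0; months 7+ at r₁ = 15%/12 = 0.0125.
After month 6 (no interest yet): B = $23,475.00 − 6·$583.01 = $19,976.94.
Then at r₁ with $583.01/mo: n₂ = −ln(1 − r₁·B/P)/ln(1+r₁) ≈ 45.01 → 46 more payments.

52 months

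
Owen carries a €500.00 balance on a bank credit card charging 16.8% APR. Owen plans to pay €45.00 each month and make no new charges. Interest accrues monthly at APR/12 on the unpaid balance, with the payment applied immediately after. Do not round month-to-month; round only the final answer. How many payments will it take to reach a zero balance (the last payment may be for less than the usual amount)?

13 payments

Monthly rate r = 16.8%/12 = 1.4% = 0.014.
Recurrence: B ← B·(1+r) − €45.00.
Month 1: interest €7.00; balance after payment €462.00.
Month 2: interest €6.47; balance after payment €423.47.
Closed form: n = −ln(1 − rB₀/P)/ln(1+r) = −ln(0.84444)/ln(1.014) ≈ 12.161, so the balance reaches zero during payment 13.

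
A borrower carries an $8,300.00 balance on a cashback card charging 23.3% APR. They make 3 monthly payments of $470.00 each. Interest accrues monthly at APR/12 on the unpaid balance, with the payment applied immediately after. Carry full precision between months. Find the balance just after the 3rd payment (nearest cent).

$7,355.37

Monthly rate r = 23.3%/12 = 1.94167% = 0.0194167.
Each month: B ← B·(1+r) − $470.00.
Month 1: interest $161.16; balance after payment $7,991.16.
Month 2: interest $155.16; balance after payment $7,676.32.
Month 3: interest $149.05; balance after payment $7,355.37.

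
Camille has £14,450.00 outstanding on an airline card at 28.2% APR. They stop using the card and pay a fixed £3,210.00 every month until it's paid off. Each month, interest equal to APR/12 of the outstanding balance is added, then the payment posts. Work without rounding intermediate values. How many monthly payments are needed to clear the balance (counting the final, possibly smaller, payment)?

5 payments

Monthly rate r = 28.2%/12 = 2.35% = 0.0235.
Recurrence: B ← B·(1+r) − £3,210.00.
Month 1: interest £339.57; balance after payment £11,579.58.
Month 2: interest £272.12; balance after payment £8,641.70.
Month 3: interest £203.08; balance after payment £5,634.77.
Month 4: interest £132.42; balance after payment £2,557.19.
Month 5: interest £60.09; balance after payment £0.00.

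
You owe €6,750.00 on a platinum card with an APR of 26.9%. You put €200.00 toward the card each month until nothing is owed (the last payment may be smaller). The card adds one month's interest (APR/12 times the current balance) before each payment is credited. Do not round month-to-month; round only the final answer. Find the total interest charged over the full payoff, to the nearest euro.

Monthly rate r = 26.9%/12 = 2.24167% = 0.0224167.
Payoff takes n = ⌈−ln(1 − rB₀/P)/ln(1+r)⌉ = ⌈63.733⌉ = 64 payments; the last is €146.96.
Total paid = 63·€200.00 + €146.96 = €12,746.96.
Total interest = total paid − principal = €12,746.96 − €6,750.00 = €5,996.96.

€5,997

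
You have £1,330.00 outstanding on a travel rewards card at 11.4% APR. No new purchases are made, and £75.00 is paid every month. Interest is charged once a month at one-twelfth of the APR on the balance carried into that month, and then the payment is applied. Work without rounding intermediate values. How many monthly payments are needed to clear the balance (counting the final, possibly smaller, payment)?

20 payments

Monthly rate r = 11.4%/12 = 0.95% = 0.0095.
Recurrence: B ← B·(1+r) − £75.00.
Month 1: interest £12.63; balance after payment £1,267.63.
Month 2: interest £12.04; balance after payment £1,204.68.
Closed form: n = −ln(1 − rB₀/P)/ln(1+r) = −ln(0.83153)/ln(1.0095) ≈ 19.511, so the balance reaches zero during payment 20.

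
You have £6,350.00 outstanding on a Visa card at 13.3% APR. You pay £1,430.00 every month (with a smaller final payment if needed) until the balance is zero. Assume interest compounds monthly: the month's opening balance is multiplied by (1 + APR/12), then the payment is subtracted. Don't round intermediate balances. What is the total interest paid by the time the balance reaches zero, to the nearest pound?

£200

Monthly rate r = 13.3%/12 = 1.10833% = 0.0110833.
Payoff takes n = ⌈−ln(1 − rB₀/P)/ln(1+r)⌉ = ⌈4.579⌉ = 5 payments; the last is £829.53.
Total paid = 4·£1,430.00 + £829.53 = £6,549.53.
Total interest = total paid − principal = £6,549.53 − £6,350.00 = £199.53.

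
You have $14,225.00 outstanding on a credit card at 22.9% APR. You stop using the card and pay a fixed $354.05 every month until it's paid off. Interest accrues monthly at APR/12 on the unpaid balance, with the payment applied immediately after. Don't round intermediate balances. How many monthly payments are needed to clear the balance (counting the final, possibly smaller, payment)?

77 months

Monthly rate r = 22.9%/12 = 1.90833% = 0.0190833.
Recurrence: B ← B·(1+r) − $354.05.
Month 1: interest $271.46; balance after payment $14,142.41.
Month 2: interest $269.88; balance after payment $14,058.24.
Closed form: n = −ln(1 − rB₀/P)/ln(1+r) = −ln(0.23327)/ln(1.01908) ≈ 76.999, so the balance reaches zero during payment 77.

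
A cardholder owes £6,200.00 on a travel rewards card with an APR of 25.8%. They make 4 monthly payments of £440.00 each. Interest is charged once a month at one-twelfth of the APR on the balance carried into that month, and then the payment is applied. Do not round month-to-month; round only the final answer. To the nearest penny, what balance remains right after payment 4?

Monthly rate r = 25.8%/12 = 2.15% = 0.0215.
Each month: B ← B·(1+r) − £440.00.
Month 1: interest £133.30; balance after payment £5,893.30.
Month 2: interest £126.71; balance after payment £5,580.01.
Month 3: interest £119.97; balance after payment £5,259.98.
Month 4: interest £113.09; balance after payment £4,933.07.

£4,933.07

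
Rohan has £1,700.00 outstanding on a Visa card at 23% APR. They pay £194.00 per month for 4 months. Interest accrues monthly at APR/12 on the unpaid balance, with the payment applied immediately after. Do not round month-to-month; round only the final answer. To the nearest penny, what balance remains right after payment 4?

£1,035.53

Monthly rate r = 23%/12 = 1.91667% = 0.0191667.
Each month: B ← B·(1+r) − £194.00.
Month 1: interest £32.58; balance after payment £1,538.58.
Month 2: interest £29.49; balance after payment £1,374.07.
Month 3: interest £26.34; balance after payment £1,206.41.
Month 4: interest £23.12; balance after payment £1,035.53.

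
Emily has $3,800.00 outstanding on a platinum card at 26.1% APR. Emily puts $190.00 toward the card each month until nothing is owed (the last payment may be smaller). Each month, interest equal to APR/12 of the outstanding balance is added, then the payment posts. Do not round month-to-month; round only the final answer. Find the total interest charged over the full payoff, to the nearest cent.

$1,241.98

Monthly rate r = 26.1%/12 = 2.175% = 0.02175.
Payoff takes n = ⌈−ln(1 − rB₀/P)/ln(1+r)⌉ = ⌈26.534⌉ = 27 payments; the last is $101.98.
Total paid = 26·$190.00 + $101.98 = $5,041.98.
Total interest = total paid − principal = $5,041.98 − $3,800.00 = $1,241.98.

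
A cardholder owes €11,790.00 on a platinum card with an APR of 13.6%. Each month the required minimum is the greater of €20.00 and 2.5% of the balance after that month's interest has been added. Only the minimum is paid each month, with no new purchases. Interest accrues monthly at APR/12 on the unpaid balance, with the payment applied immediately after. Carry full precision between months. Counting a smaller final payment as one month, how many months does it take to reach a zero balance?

246 months

Monthly rate r = 13.6%/12 = 1.13333% = 0.0113333.
While 2.5% of the post-interest balance exceeds €20.00, each month B ← (B·(1+r))·(1 − 0.025), i.e. B shrinks by the factor (1+r)·0.975 = 0.98605.
This holds for months 1–193. Entering month 194 the balance is €783.45; 2.5% of the post-interest balance is now below €20.00, so the flat €20.00 minimum applies from here.
From month 194 a fixed €20.00 at rate r clears €783.45 in 53 more payments. Total: 193 + 53 = 246 months.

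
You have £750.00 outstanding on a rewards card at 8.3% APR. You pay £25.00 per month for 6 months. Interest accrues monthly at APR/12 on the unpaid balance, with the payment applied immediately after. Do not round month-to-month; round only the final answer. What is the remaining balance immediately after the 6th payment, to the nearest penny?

£629.05

Monthly rate r = 8.3%/12 = 0.691667% = 0.00691667.
Each month: B ← B·(1+r) − £25.00.
Month 1: interest £5.19; balance after payment £730.19.
Month 2: interest £5.05; balance after payment £710.24.
Month 3: interest £4.91; balance after payment £690.15.
Month 4: interest £4.77; balance after payment £669.92.
Month 5: interest £4.63; balance after payment £649.56.
Month 6: interest £4.49; balance after payment £629.05.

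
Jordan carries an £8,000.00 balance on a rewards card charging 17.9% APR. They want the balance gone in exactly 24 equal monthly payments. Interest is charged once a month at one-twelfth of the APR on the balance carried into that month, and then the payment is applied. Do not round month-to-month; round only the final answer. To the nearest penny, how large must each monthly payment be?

Monthly rate r = 17.9%/12 = 1.49167% = 0.0149167.
Level-payment amortization: P = B₀·r / (1 − (1+r)^(−n)) = 8000.00·0.0149167 / (1 − 1.01492^(−24)).
Denominator 1 − (1+r)^(−24) = 0.299076253.
P = 119.333 / 0.299076253 ≈ 399.01.

£399.01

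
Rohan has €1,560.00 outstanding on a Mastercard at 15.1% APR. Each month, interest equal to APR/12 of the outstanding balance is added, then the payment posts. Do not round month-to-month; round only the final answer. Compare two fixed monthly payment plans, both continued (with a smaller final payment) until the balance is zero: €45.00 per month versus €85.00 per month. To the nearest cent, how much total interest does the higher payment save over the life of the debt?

€277.48

Monthly rate r = 15.1%/12 = 1.25833% = 0.0125833.
At €45.00/mo: n = ⌈−ln(1 − rB₀/P)/ln(1+r)⌉ = 46 payments (last €37.39); total interest = total paid − €1,560.00 = €502.39.
At €85.00/mo: 21 payments (last €84.91); total interest €224.91.
Interest saved = €502.39 − €224.91 = €277.48.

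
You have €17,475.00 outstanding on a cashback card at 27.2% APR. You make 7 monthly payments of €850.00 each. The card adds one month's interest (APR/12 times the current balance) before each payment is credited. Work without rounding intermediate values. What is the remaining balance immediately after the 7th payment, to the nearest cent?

€14,073.29

Monthly rate r = 27.2%/12 = 2.26667% = 0.0226667.
Each month: B ← B·(1+r) − €850.00.
Month 1: interest €396.10; balance after payment €17,021.10.
Month 2: interest €385.81; balance after payment €16,556.91.
Month 3: interest €375.29; balance after payment €16,082.20.
Month 4: interest €364.53; balance after payment €15,596.73.
Month 5: interest €353.53; balance after payment €15,100.26.
Month 6: interest €342.27; balance after payment €14,592.53.
Month 7: interest €330.76; balance after payment €14,073.29.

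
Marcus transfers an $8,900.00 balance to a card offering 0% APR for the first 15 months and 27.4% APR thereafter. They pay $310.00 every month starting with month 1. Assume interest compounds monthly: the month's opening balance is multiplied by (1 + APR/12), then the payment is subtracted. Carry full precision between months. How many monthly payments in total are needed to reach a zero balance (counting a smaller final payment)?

32 payments

Promo months 1–15 at r₀ = 0%/12 = 0; months 16+ at r₁ = 27.4%/12 = 0.0228333.
After month 15 (no interest yet): B = $8,900.00 − 15·$310.00 = $4,250.00.
Then at r₁ with $310.00/mo: n₂ = −ln(1 − r₁·B/P)/ln(1+r₁) ≈ 16.63 → 17 more payments.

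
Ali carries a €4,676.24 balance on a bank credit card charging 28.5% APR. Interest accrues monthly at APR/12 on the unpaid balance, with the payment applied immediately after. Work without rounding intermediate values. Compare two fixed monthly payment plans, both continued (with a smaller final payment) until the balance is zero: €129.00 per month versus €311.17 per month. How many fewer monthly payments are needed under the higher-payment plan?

66 fewer payments

Monthly rate r = 28.5%/12 = 2.375% = 0.02375.
At €129.00/mo: n = ⌈−ln(1 − rB₀/P)/ln(1+r)⌉ = 85 payments (last €6.34); total interest = total paid − €4,676.24 = €6,166.10.
At €311.17/mo: 19 payments (last €252.09); total interest €1,176.91.
Payments saved = 85 − 19 = 66.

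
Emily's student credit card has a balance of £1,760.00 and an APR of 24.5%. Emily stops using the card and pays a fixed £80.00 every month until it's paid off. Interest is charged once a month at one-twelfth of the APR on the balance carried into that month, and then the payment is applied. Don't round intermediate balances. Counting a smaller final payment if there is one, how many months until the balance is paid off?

30 payments

Monthly rate r = 24.5%/12 = 2.04167% = 0.0204167.
Recurrence: B ← B·(1+r) − £80.00.
Month 1: interest £35.93; balance after payment £1,715.93.
Month 2: interest £35.03; balance after payment £1,670.97.
Closed form: n = −ln(1 − rB₀/P)/ln(1+r) = −ln(0.55083)/ln(1.02042) ≈ 29.505, so the balance reaches zero during payment 30.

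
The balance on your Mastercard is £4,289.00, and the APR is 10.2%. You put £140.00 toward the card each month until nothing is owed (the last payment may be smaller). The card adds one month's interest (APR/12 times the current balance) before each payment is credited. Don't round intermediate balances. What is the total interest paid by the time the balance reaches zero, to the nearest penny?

£700.59

Monthly rate r = 10.2%/12 = 0.85% = 0.0085.
Payoff takes n = ⌈−ln(1 − rB₀/P)/ln(1+r)⌉ = ⌈35.639⌉ = 36 payments; the last is £89.59.
Total paid = 35·£140.00 + £89.59 = £4,989.59.
Total interest = total paid − principal = £4,989.59 − £4,289.00 = £700.59.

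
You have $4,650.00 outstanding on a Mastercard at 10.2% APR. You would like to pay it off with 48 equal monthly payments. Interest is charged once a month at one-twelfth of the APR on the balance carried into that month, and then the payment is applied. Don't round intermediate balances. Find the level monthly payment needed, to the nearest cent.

$118.38

Monthly rate r = 10.2%/12 = 0.85% = 0.0085.
Level-payment amortization: P = B₀·r / (1 − (1+r)^(−n)) = 4650.00·0.0085 / (1 − 1.0085^(−48)).
Denominator 1 − (1+r)^(−48) = 0.333873551.
P = 39.525 / 0.333873551 ≈ 118.38.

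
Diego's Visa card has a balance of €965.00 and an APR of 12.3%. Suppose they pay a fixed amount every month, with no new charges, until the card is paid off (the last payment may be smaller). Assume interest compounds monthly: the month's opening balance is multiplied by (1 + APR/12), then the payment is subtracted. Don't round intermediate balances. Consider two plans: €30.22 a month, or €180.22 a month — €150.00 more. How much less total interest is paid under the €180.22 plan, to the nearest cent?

Monthly rate r = 12.3%/12 = 1.025% = 0.01025.
At €30.22/mo: n = ⌈−ln(1 − rB₀/P)/ln(1+r)⌉ = 39 payments (last €26.54); total interest = total paid − €965.00 = €209.90.
At €180.22/mo: 6 payments (last €96.70); total interest €32.80.
Interest saved = €209.90 − €32.80 = €177.10.

€177.10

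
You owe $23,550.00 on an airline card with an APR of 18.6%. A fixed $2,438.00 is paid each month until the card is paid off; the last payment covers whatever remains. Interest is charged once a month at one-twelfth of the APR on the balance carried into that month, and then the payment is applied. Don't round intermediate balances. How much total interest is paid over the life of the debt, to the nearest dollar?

Monthly rate r = 18.6%/12 = 1.55% = 0.0155.
Payoff takes n = ⌈−ln(1 − rB₀/P)/ln(1+r)⌉ = ⌈10.545⌉ = 11 payments; the last is $1,333.28.
Total paid = 10·$2,438.00 + $1,333.28 = $25,713.28.
Total interest = total paid − principal = $25,713.28 − $23,550.00 = $2,163.28.

$2,163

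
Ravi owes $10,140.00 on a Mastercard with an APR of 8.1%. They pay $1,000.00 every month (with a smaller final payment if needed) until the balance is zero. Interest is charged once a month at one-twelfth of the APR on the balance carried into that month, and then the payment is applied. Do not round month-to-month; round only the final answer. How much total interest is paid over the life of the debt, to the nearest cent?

$399.96

Monthly rate r = 8.1%/12 = 0.675% = 0.00675.
Payoff takes n = ⌈−ln(1 − rB₀/P)/ln(1+r)⌉ = ⌈10.539⌉ = 11 payments; the last is $539.96.
Total paid = 10·$1,000.00 + $539.96 = $10,539.96.
Total interest = total paid − principal = $10,539.96 − $10,140.00 = $399.96.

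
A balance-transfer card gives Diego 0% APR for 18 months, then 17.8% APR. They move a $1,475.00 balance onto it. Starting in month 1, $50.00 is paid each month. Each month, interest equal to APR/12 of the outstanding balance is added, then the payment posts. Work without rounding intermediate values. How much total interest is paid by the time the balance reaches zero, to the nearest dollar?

Promo months 1–18 at r₀ = 0%/12 = 0; months 19+ at r₁ = 17.8%/12 = 0.0148333.
After month 18 (no interest yet): B = $1,475.00 − 18·$50.00 = $575.00.
Then at r₁ with $50.00/mo: n₂ = −ln(1 − r₁·B/P)/ln(1+r₁) ≈ 12.70 → 13 more payments.
Total paid = 30·$50.00 + $35.19 = $1,535.19; interest = $1,535.19 − $1,475.00 = $60.19.

$60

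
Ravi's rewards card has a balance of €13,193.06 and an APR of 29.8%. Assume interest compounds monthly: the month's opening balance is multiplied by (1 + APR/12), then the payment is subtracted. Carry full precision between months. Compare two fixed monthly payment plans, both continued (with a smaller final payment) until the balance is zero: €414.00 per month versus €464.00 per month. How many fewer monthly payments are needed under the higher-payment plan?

14 fewer payments

Monthly rate r = 29.8%/12 = 2.48333% = 0.0248333.
At €414.00/mo: n = ⌈−ln(1 − rB₀/P)/ln(1+r)⌉ = 64 payments (last €368.57); total interest = total paid − €13,193.06 = €13,257.51.
At €464.00/mo: 50 payments (last €426.51); total interest €9,969.45.
Payments saved = 64 − 50 = 14.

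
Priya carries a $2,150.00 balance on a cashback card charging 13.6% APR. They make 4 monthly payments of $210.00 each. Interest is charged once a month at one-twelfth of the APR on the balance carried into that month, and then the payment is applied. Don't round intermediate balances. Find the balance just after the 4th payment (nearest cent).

Monthly rate r = 13.6%/12 = 1.13333% = 0.0113333.
Each month: B ← B·(1+r) − $210.00.
Month 1: interest $24.37; balance after payment $1,964.37.
Month 2: interest $22.26; balance after payment $1,776.63.
Month 3: interest $20.14; balance after payment $1,586.76.
Month 4: interest $17.98; balance after payment $1,394.75.

$1,394.75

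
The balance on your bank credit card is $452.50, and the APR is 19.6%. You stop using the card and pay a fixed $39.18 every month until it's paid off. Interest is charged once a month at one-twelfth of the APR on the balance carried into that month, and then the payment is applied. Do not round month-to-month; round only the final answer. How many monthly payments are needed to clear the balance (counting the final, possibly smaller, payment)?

Monthly rate r = 19.6%/12 = 1.63333% = 0.0163333.
Recurrence: B ← B·(1+r) − $39.18.
Month 1: interest $7.39; balance after payment $420.71.
Month 2: interest $6.87; balance after payment $388.40.
Closed form: n = −ln(1 − rB₀/P)/ln(1+r) = −ln(0.81136)/ln(1.01633) ≈ 12.903, so the balance reaches zero during payment 13.

13 payments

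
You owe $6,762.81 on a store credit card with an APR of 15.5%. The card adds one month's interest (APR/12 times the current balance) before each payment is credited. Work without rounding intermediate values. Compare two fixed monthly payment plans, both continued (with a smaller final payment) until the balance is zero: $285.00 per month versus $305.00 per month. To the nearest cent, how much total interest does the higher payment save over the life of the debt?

Monthly rate r = 15.5%/12 = 1.29167% = 0.0129167.
At $285.00/mo: n = ⌈−ln(1 − rB₀/P)/ln(1+r)⌉ = 29 payments (last $148.25); total interest = total paid − $6,762.81 = $1,365.44.
At $305.00/mo: 27 payments (last $89.62); total interest $1,256.81.
Interest saved = $1,365.44 − $1,256.81 = $108.63.

$108.63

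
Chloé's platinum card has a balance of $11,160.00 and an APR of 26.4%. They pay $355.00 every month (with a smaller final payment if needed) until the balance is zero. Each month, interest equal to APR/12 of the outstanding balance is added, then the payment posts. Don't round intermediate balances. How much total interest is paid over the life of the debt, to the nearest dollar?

$8,031

Monthly rate r = 26.4%/12 = 2.2% = 0.022.
Payoff takes n = ⌈−ln(1 − rB₀/P)/ln(1+r)⌉ = ⌈54.058⌉ = 55 payments; the last is $20.69.
Total paid = 54·$355.00 + $20.69 = $19,190.69.
Total interest = total paid − principal = $19,190.69 − $11,160.00 = $8,030.69.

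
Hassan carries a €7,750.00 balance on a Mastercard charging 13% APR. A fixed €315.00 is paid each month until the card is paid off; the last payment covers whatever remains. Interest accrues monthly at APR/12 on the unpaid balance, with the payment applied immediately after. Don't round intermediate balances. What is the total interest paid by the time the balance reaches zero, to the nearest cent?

Monthly rate r = 13%/12 = 1.08333% = 0.0108333.
Payoff takes n = ⌈−ln(1 − rB₀/P)/ln(1+r)⌉ = ⌈28.768⌉ = 29 payments; the last is €242.14.
Total paid = 28·€315.00 + €242.14 = €9,062.14.
Total interest = total paid − principal = €9,062.14 − €7,750.00 = €1,312.14.

€1,312.14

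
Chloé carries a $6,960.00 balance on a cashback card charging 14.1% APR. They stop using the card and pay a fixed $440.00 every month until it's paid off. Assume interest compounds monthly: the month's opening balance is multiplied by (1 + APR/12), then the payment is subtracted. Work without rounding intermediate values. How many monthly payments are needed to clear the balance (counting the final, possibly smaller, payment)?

Monthly rate r = 14.1%/12 = 1.175% = 0.01175.
Recurrence: B ← B·(1+r) − $440.00.
Month 1: interest $81.78; balance after payment $6,601.78.
Month 2: interest $77.57; balance after payment $6,239.35.
Closed form: n = −ln(1 − rB₀/P)/ln(1+r) = −ln(0.81414)/ln(1.01175) ≈ 17.603, so the balance reaches zero during payment 18.

18 months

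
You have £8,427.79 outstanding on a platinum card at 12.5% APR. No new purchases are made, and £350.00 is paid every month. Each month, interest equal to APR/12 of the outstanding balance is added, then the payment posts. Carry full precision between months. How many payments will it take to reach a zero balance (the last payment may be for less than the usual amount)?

28 months

Monthly rate r = 12.5%/12 = 1.04167% = 0.0104167.
Recurrence: B ← B·(1+r) − £350.00.
Month 1: interest £87.79; balance after payment £8,165.58.
Month 2: interest £85.06; balance after payment £7,900.64.
Closed form: n = −ln(1 − rB₀/P)/ln(1+r) = −ln(0.74917)/ln(1.01042) ≈ 27.868, so the balance reaches zero during payment 28.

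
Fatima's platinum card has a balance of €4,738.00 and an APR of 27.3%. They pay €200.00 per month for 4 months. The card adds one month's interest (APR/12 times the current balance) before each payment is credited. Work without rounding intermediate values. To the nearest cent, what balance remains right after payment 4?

€4,356.38

Monthly rate r = 27.3%/12 = 2.275% = 0.02275.
Each month: B ← B·(1+r) − €200.00.
Month 1: interest €107.79; balance after payment €4,645.79.
Month 2: interest €105.69; balance after payment €4,551.48.
Month 3: interest €103.55; balance after payment €4,455.03.
Month 4: interest €101.35; balance after payment €4,356.38.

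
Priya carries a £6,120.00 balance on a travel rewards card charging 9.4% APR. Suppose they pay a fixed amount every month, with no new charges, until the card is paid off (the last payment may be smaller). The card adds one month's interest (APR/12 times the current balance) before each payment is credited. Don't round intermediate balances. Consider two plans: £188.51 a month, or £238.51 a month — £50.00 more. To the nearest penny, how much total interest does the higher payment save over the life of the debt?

£230.40

Monthly rate r = 9.4%/12 = 0.783333% = 0.00783333.
At £188.51/mo: n = ⌈−ln(1 − rB₀/P)/ln(1+r)⌉ = 38 payments (last £114.72); total interest = total paid − £6,120.00 = £969.59.
At £238.51/mo: 29 payments (last £180.91); total interest £739.19.
Interest saved = £969.59 − £739.19 = £230.40.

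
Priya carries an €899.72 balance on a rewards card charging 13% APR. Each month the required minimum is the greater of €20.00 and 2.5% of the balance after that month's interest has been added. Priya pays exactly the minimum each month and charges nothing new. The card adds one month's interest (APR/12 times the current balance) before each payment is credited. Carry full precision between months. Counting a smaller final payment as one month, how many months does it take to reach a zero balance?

61 months

Monthly rate r = 13%/12 = 1.08333% = 0.0108333.
While 2.5% of the post-interest balance exceeds €20.00, each month B ← (B·(1+r))·(1 − 0.025), i.e. B shrinks by the factor (1+r)·0.975 = 0.98556.
This holds for months 1–9. Entering month 10 the balance is €789.34; 2.5% of the post-interest balance is now below €20.00, so the flat €20.00 minimum applies from here.
From month 10 a fixed €20.00 at rate r clears €789.34 in 52 more payments. Total: 9 + 52 = 61 months.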